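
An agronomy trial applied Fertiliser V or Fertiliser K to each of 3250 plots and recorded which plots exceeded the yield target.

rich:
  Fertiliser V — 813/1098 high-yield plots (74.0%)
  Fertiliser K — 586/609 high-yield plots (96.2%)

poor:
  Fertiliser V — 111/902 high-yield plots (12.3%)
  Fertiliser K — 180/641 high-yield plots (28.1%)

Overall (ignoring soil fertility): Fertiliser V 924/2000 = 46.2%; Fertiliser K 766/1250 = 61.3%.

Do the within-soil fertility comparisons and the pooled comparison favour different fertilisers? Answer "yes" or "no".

no

Within each soil fertility level (rich 74.0% vs 96.2%; poor 12.3% vs 28.1%), Fertiliser K has the higher rate every time. Pooled: 46.2% vs 61.3% — Fertiliser K has the higher rate overall. They agree.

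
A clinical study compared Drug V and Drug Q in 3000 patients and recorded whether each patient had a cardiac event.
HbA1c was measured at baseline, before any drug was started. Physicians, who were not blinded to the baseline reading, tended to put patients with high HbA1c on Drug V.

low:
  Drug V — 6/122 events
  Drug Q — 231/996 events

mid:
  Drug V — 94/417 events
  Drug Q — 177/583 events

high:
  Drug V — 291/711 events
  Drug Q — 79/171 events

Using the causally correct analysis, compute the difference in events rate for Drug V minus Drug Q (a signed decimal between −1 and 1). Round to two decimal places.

-0.11

HbA1c differs across drugs for reasons unrelated to any effect of the drug itself, and it separately predicts the outcome — a classic confounder. We must compare within HbA1c levels.
Adjusting over the population distribution of HbA1c: 0.373·(0.049−0.232) + 0.333·(0.225−0.304) + 0.294·(0.409−0.462) = -0.110.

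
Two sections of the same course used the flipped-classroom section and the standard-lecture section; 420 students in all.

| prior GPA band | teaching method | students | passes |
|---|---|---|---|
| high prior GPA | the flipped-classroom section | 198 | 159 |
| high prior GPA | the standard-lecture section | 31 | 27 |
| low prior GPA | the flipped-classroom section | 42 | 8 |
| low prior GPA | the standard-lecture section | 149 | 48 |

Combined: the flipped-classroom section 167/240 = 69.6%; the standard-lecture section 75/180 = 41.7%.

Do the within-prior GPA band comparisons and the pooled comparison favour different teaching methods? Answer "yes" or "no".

yes

Within each prior GPA band level (high prior GPA 80.3% vs 87.1%; low prior GPA 19.0% vs 32.2%), the standard-lecture section has the higher rate every time. Pooled: 69.6% vs 41.7% — the flipped-classroom section has the higher rate overall. The two comparisons disagree.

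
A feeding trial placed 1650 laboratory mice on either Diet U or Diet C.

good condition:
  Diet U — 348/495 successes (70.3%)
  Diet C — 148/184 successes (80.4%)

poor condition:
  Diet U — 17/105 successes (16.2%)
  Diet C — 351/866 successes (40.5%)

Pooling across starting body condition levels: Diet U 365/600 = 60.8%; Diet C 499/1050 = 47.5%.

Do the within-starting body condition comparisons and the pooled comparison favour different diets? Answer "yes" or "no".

yes

Within each starting body condition level (good condition 70.3% vs 80.4%; poor condition 16.2% vs 40.5%), Diet C has the higher rate every time. Pooled: 60.8% vs 47.5% — Diet U has the higher rate overall. The two comparisons disagree.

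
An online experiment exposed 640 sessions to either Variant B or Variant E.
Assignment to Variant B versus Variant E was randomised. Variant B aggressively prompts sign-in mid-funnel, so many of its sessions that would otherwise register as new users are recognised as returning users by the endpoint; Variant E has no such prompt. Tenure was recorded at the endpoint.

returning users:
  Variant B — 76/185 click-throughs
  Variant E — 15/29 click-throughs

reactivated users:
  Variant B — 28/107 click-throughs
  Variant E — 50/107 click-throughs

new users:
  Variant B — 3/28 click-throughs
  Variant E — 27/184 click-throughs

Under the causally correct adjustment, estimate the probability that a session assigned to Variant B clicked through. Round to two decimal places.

User tenure is downstream of the variant. One should not condition on a consequence of treatment, so the overall rates are the right comparison.
So P(outcome | do(Variant B)) is just the pooled rate for Variant B: 107/320 = 0.334.

0.33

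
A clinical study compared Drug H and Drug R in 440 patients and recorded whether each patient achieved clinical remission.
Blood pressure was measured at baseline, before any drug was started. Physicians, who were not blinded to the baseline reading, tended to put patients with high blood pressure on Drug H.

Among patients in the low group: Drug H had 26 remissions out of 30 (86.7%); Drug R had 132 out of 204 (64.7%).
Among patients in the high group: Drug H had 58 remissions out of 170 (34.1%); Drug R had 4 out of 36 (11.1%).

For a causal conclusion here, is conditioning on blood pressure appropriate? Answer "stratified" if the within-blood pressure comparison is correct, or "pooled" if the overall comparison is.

Within every blood pressure level Drug H has the higher rate, yet pooled Drug R does — Simpson's reversal.
Since blood pressure is a pre-existing factor (not a product of the drug) and it affects the outcome on its own, it is a confounder. The stratified rates, not the pooled rate, identify the causal effect.
Within each level — low: 86.7% vs 64.7%; high: 34.1% vs 11.1% — Drug H is higher every time.

stratified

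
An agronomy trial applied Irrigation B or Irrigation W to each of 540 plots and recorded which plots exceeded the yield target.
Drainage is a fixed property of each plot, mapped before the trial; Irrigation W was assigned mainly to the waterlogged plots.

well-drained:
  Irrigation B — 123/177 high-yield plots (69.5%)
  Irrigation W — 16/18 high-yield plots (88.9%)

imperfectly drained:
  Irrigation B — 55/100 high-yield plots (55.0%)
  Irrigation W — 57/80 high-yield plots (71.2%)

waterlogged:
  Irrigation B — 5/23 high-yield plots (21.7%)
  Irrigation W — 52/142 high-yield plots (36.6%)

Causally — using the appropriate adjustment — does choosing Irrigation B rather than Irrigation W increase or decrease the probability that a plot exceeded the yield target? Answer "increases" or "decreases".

decreases

Within every field drainage level Irrigation W has the higher rate, yet pooled Irrigation B does — Simpson's reversal.
Nothing the irrigation does changes field drainage; the imbalance is an allocation artefact. With field drainage also predicting the outcome, the pooled figure is confounded, and the within-stratum comparison is the causal one.
Within each level — well-drained: 69.5% vs 88.9%; imperfectly drained: 55.0% vs 71.2%; waterlogged: 21.7% vs 36.6% — Irrigation W is higher every time.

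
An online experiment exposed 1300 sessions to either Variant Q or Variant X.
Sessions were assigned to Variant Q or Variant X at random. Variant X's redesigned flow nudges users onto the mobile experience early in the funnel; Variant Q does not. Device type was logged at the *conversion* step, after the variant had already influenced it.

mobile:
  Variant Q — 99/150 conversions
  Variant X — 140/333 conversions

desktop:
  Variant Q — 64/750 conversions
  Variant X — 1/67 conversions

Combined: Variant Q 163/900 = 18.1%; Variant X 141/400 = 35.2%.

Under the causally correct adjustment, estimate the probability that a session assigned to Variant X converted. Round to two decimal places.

0.35

The device type-specific comparison favours Variant Q throughout, but the pooled figures favour Variant X. The question is whether to condition on device type.
Device type is recorded after the variant and is itself shifted by it — it sits on the causal path from variant to outcome. Conditioning on a mediator would strip out part of the effect we want; the pooled comparison gives the total causal effect.
So P(outcome | do(Variant X)) is just the pooled rate for Variant X: 141/400 = 0.352.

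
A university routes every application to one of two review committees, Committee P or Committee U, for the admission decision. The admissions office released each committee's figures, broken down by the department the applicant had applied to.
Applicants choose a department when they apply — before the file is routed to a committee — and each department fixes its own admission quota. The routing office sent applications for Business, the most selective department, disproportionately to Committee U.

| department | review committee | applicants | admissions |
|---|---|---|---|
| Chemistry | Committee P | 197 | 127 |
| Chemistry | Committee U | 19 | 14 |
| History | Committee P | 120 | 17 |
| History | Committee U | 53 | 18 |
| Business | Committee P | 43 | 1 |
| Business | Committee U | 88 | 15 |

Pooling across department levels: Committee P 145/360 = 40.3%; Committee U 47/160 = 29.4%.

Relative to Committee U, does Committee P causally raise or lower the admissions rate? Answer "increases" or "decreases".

decreases

The stratified and pooled comparisons disagree (Committee U wins within each department; Committee P wins overall), so the answer turns on the causal role of department.
Nothing the review committee does changes department; the imbalance is an allocation artefact. With department also predicting the outcome, the pooled figure is confounded, and the within-stratum comparison is the causal one.
Within each level — Chemistry: 64.5% vs 73.7%; History: 14.2% vs 34.0%; Business: 2.3% vs 17.0% — Committee U is higher every time.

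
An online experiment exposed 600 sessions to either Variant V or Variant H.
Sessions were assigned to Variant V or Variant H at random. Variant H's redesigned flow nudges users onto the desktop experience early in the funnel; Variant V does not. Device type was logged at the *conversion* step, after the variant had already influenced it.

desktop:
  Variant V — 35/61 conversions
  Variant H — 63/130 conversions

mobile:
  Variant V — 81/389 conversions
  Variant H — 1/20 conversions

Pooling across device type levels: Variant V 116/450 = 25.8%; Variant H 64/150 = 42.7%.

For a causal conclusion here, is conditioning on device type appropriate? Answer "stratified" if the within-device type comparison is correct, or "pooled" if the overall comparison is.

The device type-specific comparison favours Variant V throughout, but the pooled figures favour Variant H. The question is whether to condition on device type.
Device type is downstream of the variant. One should not condition on a consequence of treatment, so the overall rates are the right comparison.
Pooled: Variant V 25.8% vs Variant H 42.7%; Variant H is higher overall.

pooled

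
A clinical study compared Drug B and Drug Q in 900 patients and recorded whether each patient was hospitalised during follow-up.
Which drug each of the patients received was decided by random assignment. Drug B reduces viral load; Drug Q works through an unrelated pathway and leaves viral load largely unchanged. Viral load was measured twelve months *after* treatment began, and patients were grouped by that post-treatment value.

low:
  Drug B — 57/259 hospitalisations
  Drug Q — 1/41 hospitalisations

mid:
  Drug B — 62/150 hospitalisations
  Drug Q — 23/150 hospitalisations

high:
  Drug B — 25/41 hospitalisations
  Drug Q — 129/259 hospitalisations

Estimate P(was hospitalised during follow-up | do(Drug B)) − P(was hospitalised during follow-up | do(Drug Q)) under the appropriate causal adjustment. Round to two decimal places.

-0.02

Drug Q is lower inside every viral load stratum but Drug B is lower in aggregate. Whether to stratify depends on how viral load relates to the drug.
Stratifying would compare drugs among patients the drugs themselves sorted into viral load groups — a form of selection on an intermediate. The unconditioned pooled rates give the total causal effect.
The causal difference is the pooled difference: 0.320 − 0.340 = -0.020.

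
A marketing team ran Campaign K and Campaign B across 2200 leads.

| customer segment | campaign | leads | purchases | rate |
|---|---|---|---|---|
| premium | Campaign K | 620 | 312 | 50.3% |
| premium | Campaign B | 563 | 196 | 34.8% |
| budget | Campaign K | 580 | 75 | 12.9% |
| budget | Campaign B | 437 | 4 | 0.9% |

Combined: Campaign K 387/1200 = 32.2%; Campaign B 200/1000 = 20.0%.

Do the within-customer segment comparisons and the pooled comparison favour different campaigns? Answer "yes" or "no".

no

Within each customer segment level (premium 50.3% vs 34.8%; budget 12.9% vs 0.9%), Campaign K has the higher rate every time. Pooled: 32.2% vs 20.0% — Campaign K has the higher rate overall. They agree.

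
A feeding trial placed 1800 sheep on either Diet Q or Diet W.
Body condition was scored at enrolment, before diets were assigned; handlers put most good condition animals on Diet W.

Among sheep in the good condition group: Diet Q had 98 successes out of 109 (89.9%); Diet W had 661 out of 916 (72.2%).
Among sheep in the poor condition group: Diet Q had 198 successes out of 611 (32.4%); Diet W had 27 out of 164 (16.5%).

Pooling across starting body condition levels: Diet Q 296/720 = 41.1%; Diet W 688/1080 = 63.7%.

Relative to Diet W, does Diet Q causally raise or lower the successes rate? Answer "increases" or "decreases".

The stratified and pooled comparisons disagree (Diet Q wins within each starting body condition; Diet W wins overall), so the answer turns on the causal role of starting body condition.
Starting body condition satisfies the back-door criterion: it is not a descendant of the diet, and it blocks the spurious path from diet to outcome. Adjusting for it (i.e., using the within-starting body condition rates) gives the causal effect.
Within each level — good condition: 89.9% vs 72.2%; poor condition: 32.4% vs 16.5% — Diet Q is higher every time.

increases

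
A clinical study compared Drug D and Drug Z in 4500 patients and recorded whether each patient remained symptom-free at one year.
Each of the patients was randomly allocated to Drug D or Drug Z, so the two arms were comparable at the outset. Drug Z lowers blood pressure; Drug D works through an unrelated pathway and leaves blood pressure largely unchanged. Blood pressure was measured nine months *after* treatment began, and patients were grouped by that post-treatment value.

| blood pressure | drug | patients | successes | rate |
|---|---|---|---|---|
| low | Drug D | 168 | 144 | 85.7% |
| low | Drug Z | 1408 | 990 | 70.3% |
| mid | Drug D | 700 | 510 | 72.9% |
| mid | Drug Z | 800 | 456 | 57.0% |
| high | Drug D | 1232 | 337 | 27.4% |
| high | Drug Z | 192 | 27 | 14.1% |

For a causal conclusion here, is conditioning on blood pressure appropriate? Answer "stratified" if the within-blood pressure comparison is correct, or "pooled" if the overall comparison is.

pooled

Drug D is higher inside every blood pressure stratum but Drug Z is higher in aggregate. Whether to stratify depends on how blood pressure relates to the drug.
Blood pressure is downstream of the drug. One should not condition on a consequence of treatment, so the overall rates are the right comparison.
Pooled: Drug D 47.2% vs Drug Z 61.4%; Drug Z is higher overall.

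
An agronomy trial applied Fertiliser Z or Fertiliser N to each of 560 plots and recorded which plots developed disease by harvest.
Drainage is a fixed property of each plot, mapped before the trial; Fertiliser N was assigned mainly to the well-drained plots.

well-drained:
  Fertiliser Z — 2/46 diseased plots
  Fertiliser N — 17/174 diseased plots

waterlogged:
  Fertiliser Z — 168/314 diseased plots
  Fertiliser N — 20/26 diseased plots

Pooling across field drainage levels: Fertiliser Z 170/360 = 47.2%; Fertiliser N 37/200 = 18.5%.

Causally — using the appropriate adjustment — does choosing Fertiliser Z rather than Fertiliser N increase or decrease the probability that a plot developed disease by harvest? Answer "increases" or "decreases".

The imbalance in field drainage arose from how plots were allocated, not from anything the fertiliser did; and field drainage independently affects the outcome. The pooled gap is confounded — condition on field drainage.
Within each level — well-drained: 4.3% vs 9.8%; waterlogged: 53.5% vs 76.9% — Fertiliser Z is lower every time.

decreases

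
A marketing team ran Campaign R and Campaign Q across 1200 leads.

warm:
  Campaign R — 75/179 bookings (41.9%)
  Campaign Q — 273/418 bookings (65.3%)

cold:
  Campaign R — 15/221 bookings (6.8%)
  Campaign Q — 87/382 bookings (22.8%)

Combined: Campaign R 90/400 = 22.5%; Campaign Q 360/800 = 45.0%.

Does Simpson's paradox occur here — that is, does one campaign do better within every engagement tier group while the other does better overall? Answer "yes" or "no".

Within each engagement tier level (warm 41.9% vs 65.3%; cold 6.8% vs 22.8%), Campaign Q has the higher rate every time. Pooled: 22.5% vs 45.0% — Campaign Q has the higher rate overall. They agree.

no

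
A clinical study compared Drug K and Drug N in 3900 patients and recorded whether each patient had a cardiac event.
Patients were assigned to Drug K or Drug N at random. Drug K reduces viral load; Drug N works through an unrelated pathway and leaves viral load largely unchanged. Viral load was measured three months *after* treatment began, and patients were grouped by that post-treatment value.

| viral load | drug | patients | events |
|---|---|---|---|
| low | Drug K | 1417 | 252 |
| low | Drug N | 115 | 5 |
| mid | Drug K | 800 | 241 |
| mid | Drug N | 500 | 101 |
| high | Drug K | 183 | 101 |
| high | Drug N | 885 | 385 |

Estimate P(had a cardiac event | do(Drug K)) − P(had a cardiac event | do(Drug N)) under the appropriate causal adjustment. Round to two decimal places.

-0.08

Within every viral load level Drug N has the lower rate, yet pooled Drug K does — Simpson's reversal.
Stratifying would compare drugs among patients the drugs themselves sorted into viral load groups — a form of selection on an intermediate. The unconditioned pooled rates give the total causal effect.
The causal difference is the pooled difference: 0.247 − 0.327 = -0.080.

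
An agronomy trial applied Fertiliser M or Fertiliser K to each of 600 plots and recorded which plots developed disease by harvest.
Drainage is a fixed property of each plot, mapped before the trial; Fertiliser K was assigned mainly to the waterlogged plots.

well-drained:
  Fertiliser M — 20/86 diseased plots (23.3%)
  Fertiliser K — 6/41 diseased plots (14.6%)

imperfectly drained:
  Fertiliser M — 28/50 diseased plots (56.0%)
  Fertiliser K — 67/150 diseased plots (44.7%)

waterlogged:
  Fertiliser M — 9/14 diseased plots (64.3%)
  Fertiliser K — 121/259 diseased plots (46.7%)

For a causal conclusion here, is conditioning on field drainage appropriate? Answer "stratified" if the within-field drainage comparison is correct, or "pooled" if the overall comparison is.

Field drainage satisfies the back-door criterion: it is not a descendant of the fertiliser, and it blocks the spurious path from fertiliser to outcome. Adjusting for it (i.e., using the within-field drainage rates) gives the causal effect.
Within each level — well-drained: 23.3% vs 14.6%; imperfectly drained: 56.0% vs 44.7%; waterlogged: 64.3% vs 46.7% — Fertiliser K is lower every time.

stratified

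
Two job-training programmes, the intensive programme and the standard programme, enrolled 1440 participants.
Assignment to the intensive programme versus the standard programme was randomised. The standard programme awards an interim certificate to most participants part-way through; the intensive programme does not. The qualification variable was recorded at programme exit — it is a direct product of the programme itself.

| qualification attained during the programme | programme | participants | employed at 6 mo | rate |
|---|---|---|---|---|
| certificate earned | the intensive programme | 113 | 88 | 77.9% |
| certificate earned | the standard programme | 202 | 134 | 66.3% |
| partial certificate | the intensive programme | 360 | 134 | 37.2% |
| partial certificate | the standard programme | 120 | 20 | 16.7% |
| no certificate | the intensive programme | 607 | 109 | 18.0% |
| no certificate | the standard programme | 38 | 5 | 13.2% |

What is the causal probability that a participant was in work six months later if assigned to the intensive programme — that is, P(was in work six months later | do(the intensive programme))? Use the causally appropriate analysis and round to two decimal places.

0.31

Stratifying would compare programmes among participants the programmes themselves sorted into qualification attained during the programme groups — a form of selection on an intermediate. The unconditioned pooled rates give the total causal effect.
So P(outcome | do(the intensive programme)) is just the pooled rate for the intensive programme: 331/1080 = 0.306.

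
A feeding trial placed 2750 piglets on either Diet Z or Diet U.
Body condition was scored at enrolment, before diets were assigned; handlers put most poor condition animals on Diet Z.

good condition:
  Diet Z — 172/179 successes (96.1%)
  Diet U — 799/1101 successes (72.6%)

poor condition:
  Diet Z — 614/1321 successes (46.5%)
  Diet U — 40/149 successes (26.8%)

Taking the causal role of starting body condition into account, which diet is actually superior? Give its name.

Diet Z

Diet Z is higher inside every starting body condition stratum but Diet U is higher in aggregate. Whether to stratify depends on how starting body condition relates to the diet.
Starting body condition differs across diets for reasons unrelated to any effect of the diet itself, and it separately predicts the outcome — a classic confounder. We must compare within starting body condition levels.
Within each level — good condition: 96.1% vs 72.6%; poor condition: 46.5% vs 26.8% — Diet Z is higher every time.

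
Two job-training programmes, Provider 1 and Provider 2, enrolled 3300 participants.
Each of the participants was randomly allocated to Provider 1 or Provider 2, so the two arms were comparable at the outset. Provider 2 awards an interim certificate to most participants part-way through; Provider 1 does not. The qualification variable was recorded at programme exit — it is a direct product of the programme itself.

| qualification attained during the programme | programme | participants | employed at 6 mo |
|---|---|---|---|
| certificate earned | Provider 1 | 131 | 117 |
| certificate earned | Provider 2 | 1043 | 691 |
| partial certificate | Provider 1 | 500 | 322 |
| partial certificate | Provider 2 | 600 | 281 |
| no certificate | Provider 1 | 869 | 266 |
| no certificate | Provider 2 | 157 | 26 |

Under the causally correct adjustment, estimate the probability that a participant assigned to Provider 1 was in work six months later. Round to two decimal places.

0.47

Qualification attained during the programme here is a post-treatment variable shaped by the programme; conditioning on it would introduce bias rather than remove it. The overall comparison is the causal one.
So P(outcome | do(Provider 1)) is just the pooled rate for Provider 1: 705/1500 = 0.470.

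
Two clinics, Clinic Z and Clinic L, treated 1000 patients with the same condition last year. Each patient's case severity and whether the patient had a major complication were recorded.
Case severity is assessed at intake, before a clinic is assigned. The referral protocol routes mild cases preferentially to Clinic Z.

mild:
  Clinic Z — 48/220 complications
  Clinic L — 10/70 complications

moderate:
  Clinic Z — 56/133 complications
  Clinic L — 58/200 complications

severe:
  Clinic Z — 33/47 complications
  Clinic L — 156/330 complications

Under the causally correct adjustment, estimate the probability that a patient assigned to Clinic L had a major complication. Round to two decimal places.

The stratified and pooled comparisons disagree (Clinic L wins within each case severity; Clinic Z wins overall), so the answer turns on the causal role of case severity.
Nothing the clinic does changes case severity; the imbalance is an allocation artefact. With case severity also predicting the outcome, the pooled figure is confounded, and the within-stratum comparison is the causal one.
Standardising Clinic L to the population case severity mix: 0.290·10/70 + 0.333·58/200 + 0.377·156/330 = 0.316.

0.32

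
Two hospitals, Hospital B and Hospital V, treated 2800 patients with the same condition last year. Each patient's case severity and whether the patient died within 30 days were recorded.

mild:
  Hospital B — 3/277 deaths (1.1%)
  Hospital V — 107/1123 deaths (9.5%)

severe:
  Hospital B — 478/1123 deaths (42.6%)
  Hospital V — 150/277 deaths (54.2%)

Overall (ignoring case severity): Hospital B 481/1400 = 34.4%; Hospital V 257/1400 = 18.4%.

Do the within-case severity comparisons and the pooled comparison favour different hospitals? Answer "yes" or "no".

Within each case severity level (mild 1.1% vs 9.5%; severe 42.6% vs 54.2%), Hospital B has the lower rate every time. Pooled: 34.4% vs 18.4% — Hospital V has the lower rate overall. The two comparisons disagree.

yes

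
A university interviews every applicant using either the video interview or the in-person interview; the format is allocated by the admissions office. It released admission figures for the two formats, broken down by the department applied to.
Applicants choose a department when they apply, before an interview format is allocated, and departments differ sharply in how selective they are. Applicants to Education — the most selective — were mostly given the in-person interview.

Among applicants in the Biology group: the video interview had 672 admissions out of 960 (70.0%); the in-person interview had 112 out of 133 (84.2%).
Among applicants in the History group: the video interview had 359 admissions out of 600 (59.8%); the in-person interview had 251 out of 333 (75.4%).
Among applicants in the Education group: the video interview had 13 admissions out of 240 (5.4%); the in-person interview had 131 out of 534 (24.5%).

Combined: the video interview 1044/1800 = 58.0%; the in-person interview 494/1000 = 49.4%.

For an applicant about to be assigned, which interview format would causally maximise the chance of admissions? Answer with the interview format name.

the in-person interview

The department-specific comparison favours the in-person interview throughout, but the pooled figures favour the video interview. The question is whether to condition on department.
Since department is a pre-existing factor (not a product of the interview format) and it affects the outcome on its own, it is a confounder. The stratified rates, not the pooled rate, identify the causal effect.
Within each level — Biology: 70.0% vs 84.2%; History: 59.8% vs 75.4%; Education: 5.4% vs 24.5% — the in-person interview is higher every time.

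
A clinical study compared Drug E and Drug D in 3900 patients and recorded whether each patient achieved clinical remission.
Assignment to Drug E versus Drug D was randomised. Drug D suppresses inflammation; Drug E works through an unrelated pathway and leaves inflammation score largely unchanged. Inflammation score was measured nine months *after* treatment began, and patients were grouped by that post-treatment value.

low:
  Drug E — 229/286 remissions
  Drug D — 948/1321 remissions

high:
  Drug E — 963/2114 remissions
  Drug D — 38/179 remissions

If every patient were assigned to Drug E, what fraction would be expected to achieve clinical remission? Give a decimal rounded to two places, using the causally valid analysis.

Stratifying would compare drugs among patients the drugs themselves sorted into inflammation score groups — a form of selection on an intermediate. The unconditioned pooled rates give the total causal effect.
So P(outcome | do(Drug E)) is just the pooled rate for Drug E: 1192/2400 = 0.497.

0.50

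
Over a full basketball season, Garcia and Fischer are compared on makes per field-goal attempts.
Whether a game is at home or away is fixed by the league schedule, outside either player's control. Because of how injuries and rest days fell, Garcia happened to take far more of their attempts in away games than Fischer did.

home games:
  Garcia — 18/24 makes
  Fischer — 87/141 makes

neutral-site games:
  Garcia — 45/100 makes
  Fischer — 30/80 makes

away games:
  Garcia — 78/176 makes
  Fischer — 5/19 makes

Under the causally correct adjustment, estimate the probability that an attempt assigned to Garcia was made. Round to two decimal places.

0.54

Nothing the player does changes game venue; the imbalance is an allocation artefact. With game venue also predicting the outcome, the pooled figure is confounded, and the within-stratum comparison is the causal one.
Standardising Garcia to the population game venue mix: 0.306·18/24 + 0.333·45/100 + 0.361·78/176 = 0.539.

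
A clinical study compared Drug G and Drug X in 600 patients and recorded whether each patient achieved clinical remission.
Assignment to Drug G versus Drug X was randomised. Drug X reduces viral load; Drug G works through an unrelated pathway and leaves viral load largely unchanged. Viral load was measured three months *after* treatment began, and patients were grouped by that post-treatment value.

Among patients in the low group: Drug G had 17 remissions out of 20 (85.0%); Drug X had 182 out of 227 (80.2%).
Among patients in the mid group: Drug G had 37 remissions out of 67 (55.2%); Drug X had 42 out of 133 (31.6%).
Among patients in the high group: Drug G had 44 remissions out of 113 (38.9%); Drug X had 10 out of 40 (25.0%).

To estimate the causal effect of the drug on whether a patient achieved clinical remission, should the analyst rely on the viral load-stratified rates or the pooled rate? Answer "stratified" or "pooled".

Within every viral load level Drug G has the higher rate, yet pooled Drug X does — Simpson's reversal.
Viral load is downstream of the drug. One should not condition on a consequence of treatment, so the overall rates are the right comparison.
Pooled: Drug G 49.0% vs Drug X 58.5%; Drug X is higher overall.

pooled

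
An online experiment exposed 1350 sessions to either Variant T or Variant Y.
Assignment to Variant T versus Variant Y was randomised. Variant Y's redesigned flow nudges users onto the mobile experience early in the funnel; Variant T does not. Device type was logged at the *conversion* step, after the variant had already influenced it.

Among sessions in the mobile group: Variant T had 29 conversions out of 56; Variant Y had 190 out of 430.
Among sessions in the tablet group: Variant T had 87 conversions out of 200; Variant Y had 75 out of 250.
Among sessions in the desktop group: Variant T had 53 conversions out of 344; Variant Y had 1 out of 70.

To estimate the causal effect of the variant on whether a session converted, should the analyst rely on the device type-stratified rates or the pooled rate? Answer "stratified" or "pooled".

Device type is downstream of the variant. One should not condition on a consequence of treatment, so the overall rates are the right comparison.
Pooled: Variant T 28.2% vs Variant Y 35.5%; Variant Y is higher overall.

pooled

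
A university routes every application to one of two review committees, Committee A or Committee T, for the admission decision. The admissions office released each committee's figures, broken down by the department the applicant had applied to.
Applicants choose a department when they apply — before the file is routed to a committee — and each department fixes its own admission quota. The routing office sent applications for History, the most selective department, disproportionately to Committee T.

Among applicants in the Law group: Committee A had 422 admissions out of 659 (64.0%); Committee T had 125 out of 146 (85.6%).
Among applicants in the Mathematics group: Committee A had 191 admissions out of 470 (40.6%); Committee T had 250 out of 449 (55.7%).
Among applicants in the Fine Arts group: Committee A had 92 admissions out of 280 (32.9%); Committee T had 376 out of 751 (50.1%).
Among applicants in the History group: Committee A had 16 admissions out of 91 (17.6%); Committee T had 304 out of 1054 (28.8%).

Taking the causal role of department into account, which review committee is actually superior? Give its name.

Committee T

Department is set before the review committee has any effect — it is not caused by the review committee — and it independently drives the outcome. That makes it a confounder, so the causal comparison is within department levels.
Within each level — Law: 64.0% vs 85.6%; Mathematics: 40.6% vs 55.7%; Fine Arts: 32.9% vs 50.1%; History: 17.6% vs 28.8% — Committee T is higher every time.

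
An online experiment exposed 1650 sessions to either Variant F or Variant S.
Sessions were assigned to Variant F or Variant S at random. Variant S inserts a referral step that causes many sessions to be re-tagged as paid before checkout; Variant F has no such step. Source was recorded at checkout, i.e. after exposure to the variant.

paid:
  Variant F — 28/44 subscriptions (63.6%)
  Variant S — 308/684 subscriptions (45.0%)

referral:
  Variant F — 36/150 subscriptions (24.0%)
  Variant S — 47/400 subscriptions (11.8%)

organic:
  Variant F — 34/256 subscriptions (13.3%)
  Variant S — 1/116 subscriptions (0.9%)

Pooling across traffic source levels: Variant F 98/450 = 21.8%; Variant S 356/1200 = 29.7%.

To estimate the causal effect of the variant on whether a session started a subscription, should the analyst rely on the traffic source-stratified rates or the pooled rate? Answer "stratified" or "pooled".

Within every traffic source level Variant F has the higher rate, yet pooled Variant S does — Simpson's reversal.
The distribution of traffic source is itself part of what the variant does — it is an intermediate outcome. Holding it fixed would remove that part of the effect; the total effect is the pooled difference.
Pooled: Variant F 21.8% vs Variant S 29.7%; Variant S is higher overall.

pooled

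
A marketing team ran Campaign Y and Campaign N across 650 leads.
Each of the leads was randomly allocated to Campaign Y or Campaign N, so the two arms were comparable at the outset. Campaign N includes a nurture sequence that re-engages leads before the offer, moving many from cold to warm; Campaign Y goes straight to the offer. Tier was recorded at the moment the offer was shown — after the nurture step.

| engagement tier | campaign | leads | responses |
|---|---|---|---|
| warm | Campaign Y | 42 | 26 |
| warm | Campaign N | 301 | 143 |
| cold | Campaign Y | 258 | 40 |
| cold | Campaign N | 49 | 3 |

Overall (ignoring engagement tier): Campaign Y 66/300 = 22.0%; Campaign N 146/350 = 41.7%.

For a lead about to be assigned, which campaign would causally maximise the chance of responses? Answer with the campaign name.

Engagement tier is downstream of the campaign. One should not condition on a consequence of treatment, so the overall rates are the right comparison.
Pooled: Campaign Y 22.0% vs Campaign N 41.7%; Campaign N is higher overall.

Campaign N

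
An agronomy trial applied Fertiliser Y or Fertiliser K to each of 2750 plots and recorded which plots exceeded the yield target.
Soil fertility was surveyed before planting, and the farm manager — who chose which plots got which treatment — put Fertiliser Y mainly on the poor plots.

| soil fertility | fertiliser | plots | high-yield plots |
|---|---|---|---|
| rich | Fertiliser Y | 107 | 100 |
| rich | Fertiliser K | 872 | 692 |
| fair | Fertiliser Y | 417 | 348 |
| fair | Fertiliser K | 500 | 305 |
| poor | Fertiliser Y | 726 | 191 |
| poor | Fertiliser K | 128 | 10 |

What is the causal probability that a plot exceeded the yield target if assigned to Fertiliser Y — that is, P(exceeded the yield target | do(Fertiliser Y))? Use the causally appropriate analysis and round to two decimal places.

0.69

The imbalance in soil fertility arose from how plots were allocated, not from anything the fertiliser did; and soil fertility independently affects the outcome. The pooled gap is confounded — condition on soil fertility.
Standardising Fertiliser Y to the population soil fertility mix: 0.356·100/107 + 0.333·348/417 + 0.311·191/726 = 0.693.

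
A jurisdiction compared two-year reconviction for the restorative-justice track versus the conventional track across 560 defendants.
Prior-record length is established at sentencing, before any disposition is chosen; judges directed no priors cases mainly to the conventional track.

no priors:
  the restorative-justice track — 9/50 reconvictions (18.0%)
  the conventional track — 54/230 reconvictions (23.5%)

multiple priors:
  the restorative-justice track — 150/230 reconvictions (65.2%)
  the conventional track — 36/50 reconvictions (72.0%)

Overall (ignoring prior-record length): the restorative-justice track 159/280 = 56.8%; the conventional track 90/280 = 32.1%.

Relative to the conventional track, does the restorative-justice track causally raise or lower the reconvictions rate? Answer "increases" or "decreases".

decreases

Nothing the disposition does changes prior-record length; the imbalance is an allocation artefact. With prior-record length also predicting the outcome, the pooled figure is confounded, and the within-stratum comparison is the causal one.
Within each level — no priors: 18.0% vs 23.5%; multiple priors: 65.2% vs 72.0% — the restorative-justice track is lower every time.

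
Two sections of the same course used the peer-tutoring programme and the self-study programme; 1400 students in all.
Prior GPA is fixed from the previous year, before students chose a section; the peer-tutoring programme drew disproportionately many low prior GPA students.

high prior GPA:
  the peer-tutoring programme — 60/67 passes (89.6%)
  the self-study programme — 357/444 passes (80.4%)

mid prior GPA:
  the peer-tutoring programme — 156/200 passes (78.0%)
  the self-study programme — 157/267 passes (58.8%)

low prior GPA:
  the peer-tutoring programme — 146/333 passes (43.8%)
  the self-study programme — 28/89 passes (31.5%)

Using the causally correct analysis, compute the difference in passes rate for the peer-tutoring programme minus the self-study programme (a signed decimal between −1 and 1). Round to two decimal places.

The prior GPA band-specific comparison favours the peer-tutoring programme throughout, but the pooled figures favour the self-study programme. The question is whether to condition on prior GPA band.
Here prior GPA band is a common cause — it drives both which teaching method a case falls under and the outcome. The crude comparison mixes populations; the stratum-specific rates are the causally relevant ones.
Adjusting over the population distribution of prior GPA band: 0.365·(0.896−0.804) + 0.334·(0.780−0.588) + 0.301·(0.438−0.315) = +0.135.

+0.13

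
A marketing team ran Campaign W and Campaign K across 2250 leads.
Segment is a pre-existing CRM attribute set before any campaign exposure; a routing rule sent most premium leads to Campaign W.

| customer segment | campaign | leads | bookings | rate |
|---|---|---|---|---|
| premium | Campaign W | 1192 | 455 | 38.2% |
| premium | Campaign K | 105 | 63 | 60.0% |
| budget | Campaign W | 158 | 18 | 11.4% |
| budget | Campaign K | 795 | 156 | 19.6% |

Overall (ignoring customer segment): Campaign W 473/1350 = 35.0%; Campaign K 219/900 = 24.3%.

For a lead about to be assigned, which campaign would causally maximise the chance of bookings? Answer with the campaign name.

The customer segment-specific comparison favours Campaign K throughout, but the pooled figures favour Campaign W. The question is whether to condition on customer segment.
Nothing the campaign does changes customer segment; the imbalance is an allocation artefact. With customer segment also predicting the outcome, the pooled figure is confounded, and the within-stratum comparison is the causal one.
Within each level — premium: 38.2% vs 60.0%; budget: 11.4% vs 19.6% — Campaign K is higher every time.

Campaign K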